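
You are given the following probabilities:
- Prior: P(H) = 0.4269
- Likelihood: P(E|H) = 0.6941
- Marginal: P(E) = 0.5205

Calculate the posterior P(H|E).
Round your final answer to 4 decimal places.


Using Bayes' theorem:

P(H|E) = P(E|H) × P(H) / P(E)
       = 0.6941 × 0.4269 / 0.5205
       = 0.29631129 / 0.5205
       = 0.5693

The evidence strengthens our belief in H.
Prior: 0.4269 → Posterior: 0.5693


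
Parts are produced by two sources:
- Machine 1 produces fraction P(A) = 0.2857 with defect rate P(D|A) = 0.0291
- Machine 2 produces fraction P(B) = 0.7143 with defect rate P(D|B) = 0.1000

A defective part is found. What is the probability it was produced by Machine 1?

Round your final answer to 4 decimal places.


Let A = from Machine 1, D = defective

Given:
- P(A) = 0.2857, P(B) = 0.7143
- P(D|A) = 0.0291, P(D|B) = 0.1000

Step 1: Find P(D)
P(D) = P(D|A)P(A) + P(D|B)P(B)
     = 0.0291 × 0.2857 + 0.1000 × 0.7143
     = 0.00831387 + 0.07143000
     = 0.07974387

Step 2: Apply Bayes' theorem
P(A|D) = P(D|A)P(A) / P(D)
       = 0.00831387 / 0.07974387
       = 0.1043


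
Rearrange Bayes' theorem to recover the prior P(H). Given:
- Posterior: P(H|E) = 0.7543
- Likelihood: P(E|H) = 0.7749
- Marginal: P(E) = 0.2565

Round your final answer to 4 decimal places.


From Bayes' theorem: P(H|E) = P(E|H) × P(H) / P(E)

Rearranging for P(H):
P(H) = P(H|E) × P(E) / P(E|H)
     = 0.7543 × 0.2565 / 0.7749
     = 0.19347795 / 0.7749
     = 0.2497


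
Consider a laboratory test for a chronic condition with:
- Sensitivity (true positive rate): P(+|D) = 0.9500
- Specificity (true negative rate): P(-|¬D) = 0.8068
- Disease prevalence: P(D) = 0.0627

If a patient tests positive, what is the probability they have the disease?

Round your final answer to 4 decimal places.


Let D = has disease, + = positive test

Given:
- P(D) = 0.0627 (prevalence)
- P(+|D) = 0.9500 (sensitivity)
- P(-|¬D) = 0.8068 (specificity)
- P(+|¬D) = 0.1932 (false positive rate = 1 - specificity)

Step 1: Find P(+)
P(+) = P(+|D)P(D) + P(+|¬D)P(¬D)
     = 0.9500 × 0.0627 + 0.1932 × 0.9373
     = 0.05956500 + 0.18108636
     = 0.24065136

Step 2: Apply Bayes' theorem for P(D|+)
P(D|+) = P(+|D)P(D) / P(+)
       = 0.05956500 / 0.24065136
       = 0.2475


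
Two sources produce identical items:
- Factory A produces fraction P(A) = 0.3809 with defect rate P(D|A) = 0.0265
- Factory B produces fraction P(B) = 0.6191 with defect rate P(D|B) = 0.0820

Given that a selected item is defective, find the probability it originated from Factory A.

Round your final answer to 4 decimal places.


Let A = from Factory A, D = defective

Given:
- P(A) = 0.3809, P(B) = 0.6191
- P(D|A) = 0.0265, P(D|B) = 0.0820

Step 1: Find P(D)
P(D) = P(D|A)P(A) + P(D|B)P(B)
     = 0.0265 × 0.3809 + 0.0820 × 0.6191
     = 0.01009385 + 0.05076620
     = 0.06086005

Step 2: Apply Bayes' theorem
P(A|D) = P(D|A)P(A) / P(D)
       = 0.01009385 / 0.06086005
       = 0.1659


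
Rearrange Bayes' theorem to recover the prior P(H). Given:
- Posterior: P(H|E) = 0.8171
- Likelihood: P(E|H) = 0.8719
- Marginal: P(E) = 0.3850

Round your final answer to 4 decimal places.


From Bayes' theorem: P(H|E) = P(E|H) × P(H) / P(E)

Rearranging for P(H):
P(H) = P(H|E) × P(E) / P(E|H)
     = 0.8171 × 0.3850 / 0.8719
     = 0.31458350 / 0.8719
     = 0.3608


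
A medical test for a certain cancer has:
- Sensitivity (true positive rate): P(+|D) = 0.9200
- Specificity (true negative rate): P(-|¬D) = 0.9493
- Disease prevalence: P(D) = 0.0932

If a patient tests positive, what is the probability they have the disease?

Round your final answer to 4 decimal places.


Let D = has disease, + = positive test

Given:
- P(D) = 0.0932 (prevalence)
- P(+|D) = 0.9200 (sensitivity)
- P(-|¬D) = 0.9493 (specificity)
- P(+|¬D) = 0.0507 (false positive rate = 1 - specificity)

Step 1: Find P(+)
P(+) = P(+|D)P(D) + P(+|¬D)P(¬D)
     = 0.9200 × 0.0932 + 0.0507 × 0.9068
     = 0.08574400 + 0.04597476
     = 0.13171876

Step 2: Apply Bayes' theorem for P(D|+)
P(D|+) = P(+|D)P(D) / P(+)
       = 0.08574400 / 0.13171876
       = 0.6510


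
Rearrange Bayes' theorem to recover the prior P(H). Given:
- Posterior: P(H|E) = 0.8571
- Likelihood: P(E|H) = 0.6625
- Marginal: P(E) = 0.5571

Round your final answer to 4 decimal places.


From Bayes' theorem: P(H|E) = P(E|H) × P(H) / P(E)

Rearranging for P(H):
P(H) = P(H|E) × P(E) / P(E|H)
     = 0.8571 × 0.5571 / 0.6625
     = 0.47749041 / 0.6625
     = 0.7207


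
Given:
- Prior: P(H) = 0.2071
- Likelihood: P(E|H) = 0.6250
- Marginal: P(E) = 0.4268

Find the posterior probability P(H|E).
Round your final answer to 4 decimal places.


Using Bayes' theorem:

P(H|E) = P(E|H) × P(H) / P(E)
       = 0.6250 × 0.2071 / 0.4268
       = 0.12943750 / 0.4268
       = 0.3033

The evidence strengthens our belief in H.
Prior: 0.2071 → Posterior: 0.3033


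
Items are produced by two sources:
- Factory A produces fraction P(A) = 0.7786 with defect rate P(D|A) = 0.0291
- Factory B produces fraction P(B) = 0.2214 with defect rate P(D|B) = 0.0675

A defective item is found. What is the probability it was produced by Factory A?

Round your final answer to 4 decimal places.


Let A = from Factory A, D = defective

Given:
- P(A) = 0.7786, P(B) = 0.2214
- P(D|A) = 0.0291, P(D|B) = 0.0675

Step 1: Find P(D)
P(D) = P(D|A)P(A) + P(D|B)P(B)
     = 0.0291 × 0.7786 + 0.0675 × 0.2214
     = 0.02265726 + 0.01494450
     = 0.03760176

Step 2: Apply Bayes' theorem
P(A|D) = P(D|A)P(A) / P(D)
       = 0.02265726 / 0.03760176
       = 0.6026


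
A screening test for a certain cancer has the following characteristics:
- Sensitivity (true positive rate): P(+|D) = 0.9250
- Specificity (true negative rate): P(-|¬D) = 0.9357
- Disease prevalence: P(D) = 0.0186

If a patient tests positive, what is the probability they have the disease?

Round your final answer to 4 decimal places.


Let D = has disease, + = positive test

Given:
- P(D) = 0.0186 (prevalence)
- P(+|D) = 0.9250 (sensitivity)
- P(-|¬D) = 0.9357 (specificity)
- P(+|¬D) = 0.0643 (false positive rate = 1 - specificity)

Step 1: Find P(+)
P(+) = P(+|D)P(D) + P(+|¬D)P(¬D)
     = 0.9250 × 0.0186 + 0.0643 × 0.9814
     = 0.01720500 + 0.06310402
     = 0.08030902

Step 2: Apply Bayes' theorem for P(D|+)
P(D|+) = P(+|D)P(D) / P(+)
       = 0.01720500 / 0.08030902
       = 0.2142


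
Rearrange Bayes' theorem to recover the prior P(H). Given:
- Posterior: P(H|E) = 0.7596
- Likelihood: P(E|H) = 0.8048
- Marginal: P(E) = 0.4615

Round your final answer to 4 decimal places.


From Bayes' theorem: P(H|E) = P(E|H) × P(H) / P(E)

Rearranging for P(H):
P(H) = P(H|E) × P(E) / P(E|H)
     = 0.7596 × 0.4615 / 0.8048
     = 0.35055540 / 0.8048
     = 0.4356


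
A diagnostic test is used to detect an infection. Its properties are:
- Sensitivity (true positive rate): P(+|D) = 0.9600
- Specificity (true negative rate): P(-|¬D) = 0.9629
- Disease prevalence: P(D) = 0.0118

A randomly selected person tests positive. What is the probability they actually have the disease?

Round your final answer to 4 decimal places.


Let D = has disease, + = positive test

Given:
- P(D) = 0.0118 (prevalence)
- P(+|D) = 0.9600 (sensitivity)
- P(-|¬D) = 0.9629 (specificity)
- P(+|¬D) = 0.0371 (false positive rate = 1 - specificity)

Step 1: Find P(+)
P(+) = P(+|D)P(D) + P(+|¬D)P(¬D)
     = 0.9600 × 0.0118 + 0.0371 × 0.9882
     = 0.01132800 + 0.03666222
     = 0.04799022

Step 2: Apply Bayes' theorem for P(D|+)
P(D|+) = P(+|D)P(D) / P(+)
       = 0.01132800 / 0.04799022
       = 0.2360


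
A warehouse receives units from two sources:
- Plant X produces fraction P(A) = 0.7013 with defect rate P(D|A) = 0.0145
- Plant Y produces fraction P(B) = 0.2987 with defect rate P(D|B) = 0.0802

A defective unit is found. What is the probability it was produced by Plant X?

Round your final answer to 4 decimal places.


Let A = from Plant X, D = defective

Given:
- P(A) = 0.7013, P(B) = 0.2987
- P(D|A) = 0.0145, P(D|B) = 0.0802

Step 1: Find P(D)
P(D) = P(D|A)P(A) + P(D|B)P(B)
     = 0.0145 × 0.7013 + 0.0802 × 0.2987
     = 0.01016885 + 0.02395574
     = 0.03412459

Step 2: Apply Bayes' theorem
P(A|D) = P(D|A)P(A) / P(D)
       = 0.01016885 / 0.03412459
       = 0.2980


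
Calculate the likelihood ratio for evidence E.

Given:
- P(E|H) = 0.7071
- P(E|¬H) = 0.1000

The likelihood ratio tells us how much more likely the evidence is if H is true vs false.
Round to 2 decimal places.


Likelihood Ratio (LR) = P(E|H) / P(E|¬H)

LR = 0.7071 / 0.1000
   = 7.07

The evidence is 7.07 times more likely if H is true than if H is false.
Since LR > 1, the evidence supports H over ¬H.


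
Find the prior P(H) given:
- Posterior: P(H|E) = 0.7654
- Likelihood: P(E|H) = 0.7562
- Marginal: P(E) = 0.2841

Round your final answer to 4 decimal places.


From Bayes' theorem: P(H|E) = P(E|H) × P(H) / P(E)

Rearranging for P(H):
P(H) = P(H|E) × P(E) / P(E|H)
     = 0.7654 × 0.2841 / 0.7562
     = 0.21745014 / 0.7562
     = 0.2876


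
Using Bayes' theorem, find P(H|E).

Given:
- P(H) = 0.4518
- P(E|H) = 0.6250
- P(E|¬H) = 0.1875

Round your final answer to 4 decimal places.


Bayes' theorem: P(H|E) = P(E|H) × P(H) / P(E)

Step 1: Calculate P(E) using law of total probability
P(E) = P(E|H)P(H) + P(E|¬H)P(¬H)
     = 0.6250 × 0.4518 + 0.1875 × 0.5482
     = 0.28237500 + 0.10278750
     = 0.38516250

Step 2: Apply Bayes' theorem
P(H|E) = P(E|H) × P(H) / P(E)
       = 0.28237500 / 0.38516250
       = 0.7331


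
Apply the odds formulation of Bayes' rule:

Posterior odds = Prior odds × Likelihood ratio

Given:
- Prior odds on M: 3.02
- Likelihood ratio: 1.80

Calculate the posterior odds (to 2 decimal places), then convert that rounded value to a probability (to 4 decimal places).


Step 1: Calculate posterior odds
Posterior odds = Prior odds × LR
               = 3.02 × 1.80
               = 5.44

Step 2: Convert to probability
P(M|E) = Posterior odds / (1 + Posterior odds)
       = 5.44 / (1 + 5.44)
       = 5.44 / 6.44
       = 0.8447

The evidence increased P(M) from 0.7512 to 0.8447.


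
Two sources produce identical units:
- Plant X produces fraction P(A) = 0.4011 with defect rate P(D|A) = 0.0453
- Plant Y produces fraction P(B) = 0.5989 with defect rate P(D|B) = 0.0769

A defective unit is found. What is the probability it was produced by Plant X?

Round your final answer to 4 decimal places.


Let A = from Plant X, D = defective

Given:
- P(A) = 0.4011, P(B) = 0.5989
- P(D|A) = 0.0453, P(D|B) = 0.0769

Step 1: Find P(D)
P(D) = P(D|A)P(A) + P(D|B)P(B)
     = 0.0453 × 0.4011 + 0.0769 × 0.5989
     = 0.01816983 + 0.04605541
     = 0.06422524

Step 2: Apply Bayes' theorem
P(A|D) = P(D|A)P(A) / P(D)
       = 0.01816983 / 0.06422524
       = 0.2829


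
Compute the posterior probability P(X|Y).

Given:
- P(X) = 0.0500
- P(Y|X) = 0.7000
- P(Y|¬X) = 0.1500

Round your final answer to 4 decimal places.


Bayes' theorem: P(X|Y) = P(Y|X) × P(X) / P(Y)

Step 1: Calculate P(Y) using law of total probability
P(Y) = P(Y|X)P(X) + P(Y|¬X)P(¬X)
     = 0.7000 × 0.0500 + 0.1500 × 0.9500
     = 0.03500000 + 0.14250000
     = 0.17750000

Step 2: Apply Bayes' theorem
P(X|Y) = P(Y|X) × P(X) / P(Y)
       = 0.03500000 / 0.17750000
       = 0.1972


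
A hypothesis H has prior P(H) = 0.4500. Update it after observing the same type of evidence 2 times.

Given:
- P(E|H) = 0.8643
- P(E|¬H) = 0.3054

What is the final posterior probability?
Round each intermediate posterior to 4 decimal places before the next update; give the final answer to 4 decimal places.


Sequential Bayesian updating:

Initial prior: P(H) = 0.4500

Update 1:
  P(E) = 0.8643 × 0.4500 + 0.3054 × 0.5500 = 0.38893500 + 0.16797000 = 0.55690500
  P(H|E) = 0.38893500 / 0.55690500 = 0.6984

Update 2:
  P(E) = 0.8643 × 0.6984 + 0.3054 × 0.3016 = 0.60362712 + 0.09210864 = 0.69573576
  P(H|E) = 0.60362712 / 0.69573576 = 0.8676

Final posterior: 0.8676


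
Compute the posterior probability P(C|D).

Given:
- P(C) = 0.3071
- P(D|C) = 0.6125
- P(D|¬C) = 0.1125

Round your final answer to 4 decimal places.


Bayes' theorem: P(C|D) = P(D|C) × P(C) / P(D)

Step 1: Calculate P(D) using law of total probability
P(D) = P(D|C)P(C) + P(D|¬C)P(¬C)
     = 0.6125 × 0.3071 + 0.1125 × 0.6929
     = 0.18809875 + 0.07795125
     = 0.26605000

Step 2: Apply Bayes' theorem
P(C|D) = P(D|C) × P(C) / P(D)
       = 0.18809875 / 0.26605000
       = 0.7070


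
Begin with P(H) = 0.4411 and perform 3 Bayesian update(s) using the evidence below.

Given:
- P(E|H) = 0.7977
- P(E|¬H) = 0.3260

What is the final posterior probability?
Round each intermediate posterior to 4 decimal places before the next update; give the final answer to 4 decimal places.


Sequential Bayesian updating:

Initial prior: P(H) = 0.4411

Update 1:
  P(E) = 0.7977 × 0.4411 + 0.3260 × 0.5589 = 0.35186547 + 0.18220140 = 0.53406687
  P(H|E) = 0.35186547 / 0.53406687 = 0.6588

Update 2:
  P(E) = 0.7977 × 0.6588 + 0.3260 × 0.3412 = 0.52552476 + 0.11123120 = 0.63675596
  P(H|E) = 0.52552476 / 0.63675596 = 0.8253

Update 3:
  P(E) = 0.7977 × 0.8253 + 0.3260 × 0.1747 = 0.65834181 + 0.05695220 = 0.71529401
  P(H|E) = 0.65834181 / 0.71529401 = 0.9204

Final posterior: 0.9204


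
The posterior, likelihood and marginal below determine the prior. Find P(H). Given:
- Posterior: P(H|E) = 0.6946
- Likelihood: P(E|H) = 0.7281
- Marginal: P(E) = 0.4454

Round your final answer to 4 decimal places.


From Bayes' theorem: P(H|E) = P(E|H) × P(H) / P(E)

Rearranging for P(H):
P(H) = P(H|E) × P(E) / P(E|H)
     = 0.6946 × 0.4454 / 0.7281
     = 0.30937484 / 0.7281
     = 0.4249


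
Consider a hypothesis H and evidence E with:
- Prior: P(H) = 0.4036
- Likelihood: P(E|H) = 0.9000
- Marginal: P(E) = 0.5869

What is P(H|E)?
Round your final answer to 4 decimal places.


Using Bayes' theorem:

P(H|E) = P(E|H) × P(H) / P(E)
       = 0.9000 × 0.4036 / 0.5869
       = 0.36324000 / 0.5869
       = 0.6189

The evidence strengthens our belief in H.
Prior: 0.4036 → Posterior: 0.6189


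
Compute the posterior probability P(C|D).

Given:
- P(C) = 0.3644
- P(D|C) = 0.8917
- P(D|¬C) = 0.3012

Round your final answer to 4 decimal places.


Bayes' theorem: P(C|D) = P(D|C) × P(C) / P(D)

Step 1: Calculate P(D) using law of total probability
P(D) = P(D|C)P(C) + P(D|¬C)P(¬C)
     = 0.8917 × 0.3644 + 0.3012 × 0.6356
     = 0.32493548 + 0.19144272
     = 0.51637820

Step 2: Apply Bayes' theorem
P(C|D) = P(D|C) × P(C) / P(D)
       = 0.32493548 / 0.51637820
       = 0.6293


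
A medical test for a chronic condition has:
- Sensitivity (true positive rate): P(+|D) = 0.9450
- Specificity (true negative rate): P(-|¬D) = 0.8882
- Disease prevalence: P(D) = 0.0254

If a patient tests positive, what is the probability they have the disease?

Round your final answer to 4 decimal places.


Let D = has disease, + = positive test

Given:
- P(D) = 0.0254 (prevalence)
- P(+|D) = 0.9450 (sensitivity)
- P(-|¬D) = 0.8882 (specificity)
- P(+|¬D) = 0.1118 (false positive rate = 1 - specificity)

Step 1: Find P(+)
P(+) = P(+|D)P(D) + P(+|¬D)P(¬D)
     = 0.9450 × 0.0254 + 0.1118 × 0.9746
     = 0.02400300 + 0.10896028
     = 0.13296328

Step 2: Apply Bayes' theorem for P(D|+)
P(D|+) = P(+|D)P(D) / P(+)
       = 0.02400300 / 0.13296328
       = 0.1805


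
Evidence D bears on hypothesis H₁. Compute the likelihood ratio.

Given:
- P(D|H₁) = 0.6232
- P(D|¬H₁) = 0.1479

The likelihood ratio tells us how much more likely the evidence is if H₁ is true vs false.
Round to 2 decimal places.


Likelihood Ratio (LR) = P(D|H₁) / P(D|¬H₁)

LR = 0.6232 / 0.1479
   = 4.21

The evidence is 4.21 times more likely if H₁ is true than if H₁ is false.
Because LR exceeds 1, D is evidence for H₁.


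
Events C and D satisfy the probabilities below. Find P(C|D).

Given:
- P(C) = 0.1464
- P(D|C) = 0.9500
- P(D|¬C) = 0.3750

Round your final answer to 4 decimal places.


Bayes' theorem: P(C|D) = P(D|C) × P(C) / P(D)

Step 1: Calculate P(D) using law of total probability
P(D) = P(D|C)P(C) + P(D|¬C)P(¬C)
     = 0.9500 × 0.1464 + 0.3750 × 0.8536
     = 0.13908000 + 0.32010000
     = 0.45918000

Step 2: Apply Bayes' theorem
P(C|D) = P(D|C) × P(C) / P(D)
       = 0.13908000 / 0.45918000
       = 0.3029


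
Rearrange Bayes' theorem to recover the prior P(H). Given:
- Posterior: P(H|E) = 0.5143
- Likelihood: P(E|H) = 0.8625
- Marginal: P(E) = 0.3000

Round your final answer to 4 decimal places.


From Bayes' theorem: P(H|E) = P(E|H) × P(H) / P(E)

Rearranging for P(H):
P(H) = P(H|E) × P(E) / P(E|H)
     = 0.5143 × 0.3000 / 0.8625
     = 0.15429000 / 0.8625
     = 0.1789


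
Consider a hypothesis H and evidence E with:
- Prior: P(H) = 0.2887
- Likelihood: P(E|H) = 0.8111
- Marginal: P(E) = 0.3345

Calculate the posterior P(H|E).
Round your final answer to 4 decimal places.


Using Bayes' theorem:

P(H|E) = P(E|H) × P(H) / P(E)
       = 0.8111 × 0.2887 / 0.3345
       = 0.23416457 / 0.3345
       = 0.7000

The evidence strengthens our belief in H.
Prior: 0.2887 → Posterior: 0.7000


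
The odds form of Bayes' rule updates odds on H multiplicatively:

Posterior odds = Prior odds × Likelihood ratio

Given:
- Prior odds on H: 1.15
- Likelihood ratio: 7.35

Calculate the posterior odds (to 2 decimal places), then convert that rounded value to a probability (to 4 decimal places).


Step 1: Calculate posterior odds
Posterior odds = Prior odds × LR
               = 1.15 × 7.35
               = 8.45

Step 2: Convert to probability
P(H|E) = Posterior odds / (1 + Posterior odds)
       = 8.45 / (1 + 8.45)
       = 8.45 / 9.45
       = 0.8942

The evidence increased P(H) from 0.5349 to 0.8942.


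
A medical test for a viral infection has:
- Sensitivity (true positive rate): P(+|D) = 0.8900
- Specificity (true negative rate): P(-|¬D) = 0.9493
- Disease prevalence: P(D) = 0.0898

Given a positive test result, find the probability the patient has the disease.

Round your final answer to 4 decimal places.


Let D = has disease, + = positive test

Given:
- P(D) = 0.0898 (prevalence)
- P(+|D) = 0.8900 (sensitivity)
- P(-|¬D) = 0.9493 (specificity)
- P(+|¬D) = 0.0507 (false positive rate = 1 - specificity)

Step 1: Find P(+)
P(+) = P(+|D)P(D) + P(+|¬D)P(¬D)
     = 0.8900 × 0.0898 + 0.0507 × 0.9102
     = 0.07992200 + 0.04614714
     = 0.12606914

Step 2: Apply Bayes' theorem for P(D|+)
P(D|+) = P(+|D)P(D) / P(+)
       = 0.07992200 / 0.12606914
       = 0.6340


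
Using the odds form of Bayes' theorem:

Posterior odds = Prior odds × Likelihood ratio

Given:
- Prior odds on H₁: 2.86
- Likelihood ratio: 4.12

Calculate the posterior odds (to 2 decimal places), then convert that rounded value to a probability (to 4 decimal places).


Step 1: Calculate posterior odds
Posterior odds = Prior odds × LR
               = 2.86 × 4.12
               = 11.78

Step 2: Convert to probability
P(H₁|E) = Posterior odds / (1 + Posterior odds)
       = 11.78 / (1 + 11.78)
       = 11.78 / 12.78
       = 0.9218

The evidence increased P(H₁) from 0.7409 to 0.9218.


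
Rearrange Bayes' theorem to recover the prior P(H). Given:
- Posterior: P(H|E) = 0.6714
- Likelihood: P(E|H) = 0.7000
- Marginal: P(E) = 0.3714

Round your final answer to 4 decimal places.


From Bayes' theorem: P(H|E) = P(E|H) × P(H) / P(E)

Rearranging for P(H):
P(H) = P(H|E) × P(E) / P(E|H)
     = 0.6714 × 0.3714 / 0.7000
     = 0.24935796 / 0.7000
     = 0.3562


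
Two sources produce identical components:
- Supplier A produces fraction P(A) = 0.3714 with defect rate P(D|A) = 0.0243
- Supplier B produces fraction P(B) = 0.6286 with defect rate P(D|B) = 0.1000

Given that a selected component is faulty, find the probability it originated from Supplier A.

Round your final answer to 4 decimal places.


Let A = from Supplier A, D = faulty

Given:
- P(A) = 0.3714, P(B) = 0.6286
- P(D|A) = 0.0243, P(D|B) = 0.1000

Step 1: Find P(D)
P(D) = P(D|A)P(A) + P(D|B)P(B)
     = 0.0243 × 0.3714 + 0.1000 × 0.6286
     = 0.00902502 + 0.06286000
     = 0.07188502

Step 2: Apply Bayes' theorem
P(A|D) = P(D|A)P(A) / P(D)
       = 0.00902502 / 0.07188502
       = 0.1255


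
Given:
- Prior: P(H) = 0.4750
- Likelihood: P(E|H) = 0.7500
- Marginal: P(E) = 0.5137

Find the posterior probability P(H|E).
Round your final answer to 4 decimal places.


Using Bayes' theorem:

P(H|E) = P(E|H) × P(H) / P(E)
       = 0.7500 × 0.4750 / 0.5137
       = 0.35625000 / 0.5137
       = 0.6935

The evidence strengthens our belief in H.
Prior: 0.4750 → Posterior: 0.6935


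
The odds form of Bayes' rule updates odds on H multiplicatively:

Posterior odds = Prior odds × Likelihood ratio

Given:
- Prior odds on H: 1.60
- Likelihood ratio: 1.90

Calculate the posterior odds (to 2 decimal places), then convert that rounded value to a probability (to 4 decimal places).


Step 1: Calculate posterior odds
Posterior odds = Prior odds × LR
               = 1.60 × 1.90
               = 3.04

Step 2: Convert to probability
P(H|E) = Posterior odds / (1 + Posterior odds)
       = 3.04 / (1 + 3.04)
       = 3.04 / 4.04
       = 0.7525

The evidence increased P(H) from 0.6154 to 0.7525.


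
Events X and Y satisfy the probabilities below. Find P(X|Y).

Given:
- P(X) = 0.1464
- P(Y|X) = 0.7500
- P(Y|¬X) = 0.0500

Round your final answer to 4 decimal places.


Bayes' theorem: P(X|Y) = P(Y|X) × P(X) / P(Y)

Step 1: Calculate P(Y) using law of total probability
P(Y) = P(Y|X)P(X) + P(Y|¬X)P(¬X)
     = 0.7500 × 0.1464 + 0.0500 × 0.8536
     = 0.10980000 + 0.04268000
     = 0.15248000

Step 2: Apply Bayes' theorem
P(X|Y) = P(Y|X) × P(X) / P(Y)
       = 0.10980000 / 0.15248000
       = 0.7201


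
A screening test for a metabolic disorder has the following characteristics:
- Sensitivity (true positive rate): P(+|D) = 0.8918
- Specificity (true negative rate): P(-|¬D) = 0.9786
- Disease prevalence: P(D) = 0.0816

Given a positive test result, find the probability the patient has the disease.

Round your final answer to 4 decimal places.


Let D = has disease, + = positive test

Given:
- P(D) = 0.0816 (prevalence)
- P(+|D) = 0.8918 (sensitivity)
- P(-|¬D) = 0.9786 (specificity)
- P(+|¬D) = 0.0214 (false positive rate = 1 - specificity)

Step 1: Find P(+)
P(+) = P(+|D)P(D) + P(+|¬D)P(¬D)
     = 0.8918 × 0.0816 + 0.0214 × 0.9184
     = 0.07277088 + 0.01965376
     = 0.09242464

Step 2: Apply Bayes' theorem for P(D|+)
P(D|+) = P(+|D)P(D) / P(+)
       = 0.07277088 / 0.09242464
       = 0.7874


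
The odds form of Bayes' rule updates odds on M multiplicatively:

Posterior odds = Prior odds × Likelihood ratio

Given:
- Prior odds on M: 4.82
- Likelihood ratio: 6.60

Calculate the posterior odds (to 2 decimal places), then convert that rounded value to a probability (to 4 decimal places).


Step 1: Calculate posterior odds
Posterior odds = Prior odds × LR
               = 4.82 × 6.60
               = 31.81

Step 2: Convert to probability
P(M|E) = Posterior odds / (1 + Posterior odds)
       = 31.81 / (1 + 31.81)
       = 31.81 / 32.81
       = 0.9695

The evidence increased P(M) from 0.8282 to 0.9695.


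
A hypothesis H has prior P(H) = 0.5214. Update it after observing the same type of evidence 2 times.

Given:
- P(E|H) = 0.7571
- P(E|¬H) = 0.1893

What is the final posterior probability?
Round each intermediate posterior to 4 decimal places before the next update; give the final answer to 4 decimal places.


Sequential Bayesian updating:

Initial prior: P(H) = 0.5214

Update 1:
  P(E) = 0.7571 × 0.5214 + 0.1893 × 0.4786 = 0.39475194 + 0.09059898 = 0.48535092
  P(H|E) = 0.39475194 / 0.48535092 = 0.8133

Update 2:
  P(E) = 0.7571 × 0.8133 + 0.1893 × 0.1867 = 0.61574943 + 0.03534231 = 0.65109174
  P(H|E) = 0.61574943 / 0.65109174 = 0.9457

Final posterior: 0.9457


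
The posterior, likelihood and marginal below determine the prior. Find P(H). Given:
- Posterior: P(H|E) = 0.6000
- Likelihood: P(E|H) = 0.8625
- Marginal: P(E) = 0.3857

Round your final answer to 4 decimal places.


From Bayes' theorem: P(H|E) = P(E|H) × P(H) / P(E)

Rearranging for P(H):
P(H) = P(H|E) × P(E) / P(E|H)
     = 0.6000 × 0.3857 / 0.8625
     = 0.23142000 / 0.8625
     = 0.2683


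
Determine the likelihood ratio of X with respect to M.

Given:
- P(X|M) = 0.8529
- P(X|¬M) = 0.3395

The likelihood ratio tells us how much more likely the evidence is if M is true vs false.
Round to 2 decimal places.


Likelihood Ratio (LR) = P(X|M) / P(X|¬M)

LR = 0.8529 / 0.3395
   = 2.51

The evidence is 2.51 times more likely if M is true than if M is false.
Because LR exceeds 1, X is evidence for M.


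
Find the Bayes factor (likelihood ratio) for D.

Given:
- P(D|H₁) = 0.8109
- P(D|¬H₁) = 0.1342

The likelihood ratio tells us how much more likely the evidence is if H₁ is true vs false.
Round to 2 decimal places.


Likelihood Ratio (LR) = P(D|H₁) / P(D|¬H₁)

LR = 0.8109 / 0.1342
   = 6.04

The evidence is 6.04 times more likely if H₁ is true than if H₁ is false.
Since LR > 1, the evidence supports H₁ over ¬H₁.


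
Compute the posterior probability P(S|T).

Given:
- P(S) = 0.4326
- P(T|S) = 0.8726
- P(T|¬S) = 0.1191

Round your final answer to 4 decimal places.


Bayes' theorem: P(S|T) = P(T|S) × P(S) / P(T)

Step 1: Calculate P(T) using law of total probability
P(T) = P(T|S)P(S) + P(T|¬S)P(¬S)
     = 0.8726 × 0.4326 + 0.1191 × 0.5674
     = 0.37748676 + 0.06757734
     = 0.44506410

Step 2: Apply Bayes' theorem
P(S|T) = P(T|S) × P(S) / P(T)
       = 0.37748676 / 0.44506410
       = 0.8482


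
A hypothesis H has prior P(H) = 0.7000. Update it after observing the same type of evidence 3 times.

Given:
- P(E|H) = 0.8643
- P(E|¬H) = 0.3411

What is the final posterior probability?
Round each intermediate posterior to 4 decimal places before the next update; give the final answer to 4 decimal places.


Sequential Bayesian updating:

Initial prior: P(H) = 0.7000

Update 1:
  P(E) = 0.8643 × 0.7000 + 0.3411 × 0.3000 = 0.60501000 + 0.10233000 = 0.70734000
  P(H|E) = 0.60501000 / 0.70734000 = 0.8553

Update 2:
  P(E) = 0.8643 × 0.8553 + 0.3411 × 0.1447 = 0.73923579 + 0.04935717 = 0.78859296
  P(H|E) = 0.73923579 / 0.78859296 = 0.9374

Update 3:
  P(E) = 0.8643 × 0.9374 + 0.3411 × 0.0626 = 0.81019482 + 0.02135286 = 0.83154768
  P(H|E) = 0.81019482 / 0.83154768 = 0.9743

Final posterior: 0.9743


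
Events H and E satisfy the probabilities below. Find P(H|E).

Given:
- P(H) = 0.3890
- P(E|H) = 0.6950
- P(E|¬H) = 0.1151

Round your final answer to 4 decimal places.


Bayes' theorem: P(H|E) = P(E|H) × P(H) / P(E)

Step 1: Calculate P(E) using law of total probability
P(E) = P(E|H)P(H) + P(E|¬H)P(¬H)
     = 0.6950 × 0.3890 + 0.1151 × 0.6110
     = 0.27035500 + 0.07032610
     = 0.34068110

Step 2: Apply Bayes' theorem
P(H|E) = P(E|H) × P(H) / P(E)
       = 0.27035500 / 0.34068110
       = 0.7936


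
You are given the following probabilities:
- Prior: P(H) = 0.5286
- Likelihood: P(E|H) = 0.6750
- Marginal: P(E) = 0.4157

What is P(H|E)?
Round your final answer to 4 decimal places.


Using Bayes' theorem:

P(H|E) = P(E|H) × P(H) / P(E)
       = 0.6750 × 0.5286 / 0.4157
       = 0.35680500 / 0.4157
       = 0.8583

The evidence strengthens our belief in H.
Prior: 0.5286 → Posterior: 0.8583


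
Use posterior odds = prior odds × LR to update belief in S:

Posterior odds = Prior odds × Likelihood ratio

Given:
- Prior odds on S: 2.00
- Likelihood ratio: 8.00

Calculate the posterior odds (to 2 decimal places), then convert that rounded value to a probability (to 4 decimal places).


Step 1: Calculate posterior odds
Posterior odds = Prior odds × LR
               = 2.00 × 8.00
               = 16.00

Step 2: Convert to probability
P(S|E) = Posterior odds / (1 + Posterior odds)
       = 16.00 / (1 + 16.00)
       = 16.00 / 17.00
       = 0.9412

The evidence increased P(S) from 0.6667 to 0.9412.


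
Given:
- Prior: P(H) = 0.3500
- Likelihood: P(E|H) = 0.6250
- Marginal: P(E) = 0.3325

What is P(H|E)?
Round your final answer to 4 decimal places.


Using Bayes' theorem:

P(H|E) = P(E|H) × P(H) / P(E)
       = 0.6250 × 0.3500 / 0.3325
       = 0.21875000 / 0.3325
       = 0.6579

The evidence strengthens our belief in H.
Prior: 0.3500 → Posterior: 0.6579


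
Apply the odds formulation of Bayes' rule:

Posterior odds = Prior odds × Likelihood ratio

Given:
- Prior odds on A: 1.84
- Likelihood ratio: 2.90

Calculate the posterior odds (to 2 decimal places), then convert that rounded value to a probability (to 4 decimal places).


Step 1: Calculate posterior odds
Posterior odds = Prior odds × LR
               = 1.84 × 2.90
               = 5.34

Step 2: Convert to probability
P(A|E) = Posterior odds / (1 + Posterior odds)
       = 5.34 / (1 + 5.34)
       = 5.34 / 6.34
       = 0.8423

The evidence increased P(A) from 0.6479 to 0.8423.


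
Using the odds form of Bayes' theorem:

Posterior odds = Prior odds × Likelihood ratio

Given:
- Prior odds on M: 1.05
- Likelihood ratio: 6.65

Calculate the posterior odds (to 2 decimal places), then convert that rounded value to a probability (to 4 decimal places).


Step 1: Calculate posterior odds
Posterior odds = Prior odds × LR
               = 1.05 × 6.65
               = 6.98

Step 2: Convert to probability
P(M|E) = Posterior odds / (1 + Posterior odds)
       = 6.98 / (1 + 6.98)
       = 6.98 / 7.98
       = 0.8747

The evidence increased P(M) from 0.5122 to 0.8747.


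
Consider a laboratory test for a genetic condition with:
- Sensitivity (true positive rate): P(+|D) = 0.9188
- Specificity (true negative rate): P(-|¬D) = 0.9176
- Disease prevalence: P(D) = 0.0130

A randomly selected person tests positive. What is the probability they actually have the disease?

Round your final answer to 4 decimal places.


Let D = has disease, + = positive test

Given:
- P(D) = 0.0130 (prevalence)
- P(+|D) = 0.9188 (sensitivity)
- P(-|¬D) = 0.9176 (specificity)
- P(+|¬D) = 0.0824 (false positive rate = 1 - specificity)

Step 1: Find P(+)
P(+) = P(+|D)P(D) + P(+|¬D)P(¬D)
     = 0.9188 × 0.0130 + 0.0824 × 0.9870
     = 0.01194440 + 0.08132880
     = 0.09327320

Step 2: Apply Bayes' theorem for P(D|+)
P(D|+) = P(+|D)P(D) / P(+)
       = 0.01194440 / 0.09327320
       = 0.1281


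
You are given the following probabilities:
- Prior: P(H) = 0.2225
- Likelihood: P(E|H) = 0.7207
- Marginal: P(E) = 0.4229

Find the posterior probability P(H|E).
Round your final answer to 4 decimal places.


Using Bayes' theorem:

P(H|E) = P(E|H) × P(H) / P(E)
       = 0.7207 × 0.2225 / 0.4229
       = 0.16035575 / 0.4229
       = 0.3792

The evidence strengthens our belief in H.
Prior: 0.2225 → Posterior: 0.3792


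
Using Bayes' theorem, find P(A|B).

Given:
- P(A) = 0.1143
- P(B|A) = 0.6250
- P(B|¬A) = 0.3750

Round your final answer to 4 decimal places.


Bayes' theorem: P(A|B) = P(B|A) × P(A) / P(B)

Step 1: Calculate P(B) using law of total probability
P(B) = P(B|A)P(A) + P(B|¬A)P(¬A)
     = 0.6250 × 0.1143 + 0.3750 × 0.8857
     = 0.07143750 + 0.33213750
     = 0.40357500

Step 2: Apply Bayes' theorem
P(A|B) = P(B|A) × P(A) / P(B)
       = 0.07143750 / 0.40357500
       = 0.1770


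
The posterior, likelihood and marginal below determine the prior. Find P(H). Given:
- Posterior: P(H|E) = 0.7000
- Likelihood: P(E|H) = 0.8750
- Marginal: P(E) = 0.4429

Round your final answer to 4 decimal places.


From Bayes' theorem: P(H|E) = P(E|H) × P(H) / P(E)

Rearranging for P(H):
P(H) = P(H|E) × P(E) / P(E|H)
     = 0.7000 × 0.4429 / 0.8750
     = 0.31003000 / 0.8750
     = 0.3543


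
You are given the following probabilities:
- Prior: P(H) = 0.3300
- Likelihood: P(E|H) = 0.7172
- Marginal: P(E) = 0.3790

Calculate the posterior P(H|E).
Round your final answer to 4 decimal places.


Using Bayes' theorem:

P(H|E) = P(E|H) × P(H) / P(E)
       = 0.7172 × 0.3300 / 0.3790
       = 0.23667600 / 0.3790
       = 0.6245

The evidence strengthens our belief in H.
Prior: 0.3300 → Posterior: 0.6245


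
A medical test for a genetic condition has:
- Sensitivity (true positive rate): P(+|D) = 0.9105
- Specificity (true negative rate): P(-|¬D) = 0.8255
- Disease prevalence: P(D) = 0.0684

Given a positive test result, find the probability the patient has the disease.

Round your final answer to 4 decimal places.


Let D = has disease, + = positive test

Given:
- P(D) = 0.0684 (prevalence)
- P(+|D) = 0.9105 (sensitivity)
- P(-|¬D) = 0.8255 (specificity)
- P(+|¬D) = 0.1745 (false positive rate = 1 - specificity)

Step 1: Find P(+)
P(+) = P(+|D)P(D) + P(+|¬D)P(¬D)
     = 0.9105 × 0.0684 + 0.1745 × 0.9316
     = 0.06227820 + 0.16256420
     = 0.22484240

Step 2: Apply Bayes' theorem for P(D|+)
P(D|+) = P(+|D)P(D) / P(+)
       = 0.06227820 / 0.22484240
       = 0.2770


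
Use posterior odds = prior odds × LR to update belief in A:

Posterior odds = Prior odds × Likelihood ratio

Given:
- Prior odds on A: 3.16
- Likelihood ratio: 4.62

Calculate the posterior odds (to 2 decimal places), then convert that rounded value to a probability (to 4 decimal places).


Step 1: Calculate posterior odds
Posterior odds = Prior odds × LR
               = 3.16 × 4.62
               = 14.60

Step 2: Convert to probability
P(A|E) = Posterior odds / (1 + Posterior odds)
       = 14.60 / (1 + 14.60)
       = 14.60 / 15.60
       = 0.9359

The evidence increased P(A) from 0.7596 to 0.9359.


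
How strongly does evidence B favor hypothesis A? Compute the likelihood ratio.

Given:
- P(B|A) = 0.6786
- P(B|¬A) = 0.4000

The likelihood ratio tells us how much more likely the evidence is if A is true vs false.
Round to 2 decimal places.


Likelihood Ratio (LR) = P(B|A) / P(B|¬A)

LR = 0.6786 / 0.4000
   = 1.70

The evidence is 1.70 times more likely if A is true than if A is false.
LR > 1, so observing B raises the odds in favor of A.


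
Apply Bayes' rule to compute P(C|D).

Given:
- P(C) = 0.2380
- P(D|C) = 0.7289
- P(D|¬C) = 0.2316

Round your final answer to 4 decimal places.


Bayes' theorem: P(C|D) = P(D|C) × P(C) / P(D)

Step 1: Calculate P(D) using law of total probability
P(D) = P(D|C)P(C) + P(D|¬C)P(¬C)
     = 0.7289 × 0.2380 + 0.2316 × 0.7620
     = 0.17347820 + 0.17647920
     = 0.34995740

Step 2: Apply Bayes' theorem
P(C|D) = P(D|C) × P(C) / P(D)
       = 0.17347820 / 0.34995740
       = 0.4957


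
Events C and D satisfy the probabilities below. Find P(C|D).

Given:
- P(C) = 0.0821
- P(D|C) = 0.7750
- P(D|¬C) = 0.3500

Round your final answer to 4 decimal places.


Bayes' theorem: P(C|D) = P(D|C) × P(C) / P(D)

Step 1: Calculate P(D) using law of total probability
P(D) = P(D|C)P(C) + P(D|¬C)P(¬C)
     = 0.7750 × 0.0821 + 0.3500 × 0.9179
     = 0.06362750 + 0.32126500
     = 0.38489250

Step 2: Apply Bayes' theorem
P(C|D) = P(D|C) × P(C) / P(D)
       = 0.06362750 / 0.38489250
       = 0.1653


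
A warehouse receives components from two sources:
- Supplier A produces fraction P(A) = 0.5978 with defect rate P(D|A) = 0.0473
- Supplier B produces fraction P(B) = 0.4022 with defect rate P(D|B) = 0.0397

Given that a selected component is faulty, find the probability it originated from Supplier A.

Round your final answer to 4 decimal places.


Let A = from Supplier A, D = faulty

Given:
- P(A) = 0.5978, P(B) = 0.4022
- P(D|A) = 0.0473, P(D|B) = 0.0397

Step 1: Find P(D)
P(D) = P(D|A)P(A) + P(D|B)P(B)
     = 0.0473 × 0.5978 + 0.0397 × 0.4022
     = 0.02827594 + 0.01596734
     = 0.04424328

Step 2: Apply Bayes' theorem
P(A|D) = P(D|A)P(A) / P(D)
       = 0.02827594 / 0.04424328
       = 0.6391


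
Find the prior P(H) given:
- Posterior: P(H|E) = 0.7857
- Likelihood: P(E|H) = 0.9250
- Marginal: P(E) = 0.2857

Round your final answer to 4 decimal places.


From Bayes' theorem: P(H|E) = P(E|H) × P(H) / P(E)

Rearranging for P(H):
P(H) = P(H|E) × P(E) / P(E|H)
     = 0.7857 × 0.2857 / 0.9250
     = 0.22447449 / 0.9250
     = 0.2427


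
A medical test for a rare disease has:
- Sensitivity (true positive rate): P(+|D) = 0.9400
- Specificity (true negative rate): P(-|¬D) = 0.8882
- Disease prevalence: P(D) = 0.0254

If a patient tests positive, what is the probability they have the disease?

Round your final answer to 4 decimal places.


Let D = has disease, + = positive test

Given:
- P(D) = 0.0254 (prevalence)
- P(+|D) = 0.9400 (sensitivity)
- P(-|¬D) = 0.8882 (specificity)
- P(+|¬D) = 0.1118 (false positive rate = 1 - specificity)

Step 1: Find P(+)
P(+) = P(+|D)P(D) + P(+|¬D)P(¬D)
     = 0.9400 × 0.0254 + 0.1118 × 0.9746
     = 0.02387600 + 0.10896028
     = 0.13283628

Step 2: Apply Bayes' theorem for P(D|+)
P(D|+) = P(+|D)P(D) / P(+)
       = 0.02387600 / 0.13283628
       = 0.1797


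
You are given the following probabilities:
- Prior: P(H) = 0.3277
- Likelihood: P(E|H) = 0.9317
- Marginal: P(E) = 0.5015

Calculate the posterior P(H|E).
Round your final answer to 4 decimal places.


Using Bayes' theorem:

P(H|E) = P(E|H) × P(H) / P(E)
       = 0.9317 × 0.3277 / 0.5015
       = 0.30531809 / 0.5015
       = 0.6088

The evidence strengthens our belief in H.
Prior: 0.3277 → Posterior: 0.6088


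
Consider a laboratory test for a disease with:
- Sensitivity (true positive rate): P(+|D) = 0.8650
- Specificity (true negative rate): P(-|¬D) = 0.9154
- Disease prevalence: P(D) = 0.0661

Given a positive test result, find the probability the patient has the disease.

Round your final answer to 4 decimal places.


Let D = has disease, + = positive test

Given:
- P(D) = 0.0661 (prevalence)
- P(+|D) = 0.8650 (sensitivity)
- P(-|¬D) = 0.9154 (specificity)
- P(+|¬D) = 0.0846 (false positive rate = 1 - specificity)

Step 1: Find P(+)
P(+) = P(+|D)P(D) + P(+|¬D)P(¬D)
     = 0.8650 × 0.0661 + 0.0846 × 0.9339
     = 0.05717650 + 0.07900794
     = 0.13618444

Step 2: Apply Bayes' theorem for P(D|+)
P(D|+) = P(+|D)P(D) / P(+)
       = 0.05717650 / 0.13618444
       = 0.4198


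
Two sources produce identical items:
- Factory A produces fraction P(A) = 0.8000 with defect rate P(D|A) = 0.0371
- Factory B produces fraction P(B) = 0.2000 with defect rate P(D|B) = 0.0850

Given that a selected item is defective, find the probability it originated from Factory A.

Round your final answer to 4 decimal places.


Let A = from Factory A, D = defective

Given:
- P(A) = 0.8000, P(B) = 0.2000
- P(D|A) = 0.0371, P(D|B) = 0.0850

Step 1: Find P(D)
P(D) = P(D|A)P(A) + P(D|B)P(B)
     = 0.0371 × 0.8000 + 0.0850 × 0.2000
     = 0.02968000 + 0.01700000
     = 0.04668000

Step 2: Apply Bayes' theorem
P(A|D) = P(D|A)P(A) / P(D)
       = 0.02968000 / 0.04668000
       = 0.6358


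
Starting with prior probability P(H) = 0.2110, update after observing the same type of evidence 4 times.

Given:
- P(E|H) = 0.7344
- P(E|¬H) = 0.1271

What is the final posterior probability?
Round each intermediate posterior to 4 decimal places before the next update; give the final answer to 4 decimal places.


Sequential Bayesian updating:

Initial prior: P(H) = 0.2110

Update 1:
  P(E) = 0.7344 × 0.2110 + 0.1271 × 0.7890 = 0.15495840 + 0.10028190 = 0.25524030
  P(H|E) = 0.15495840 / 0.25524030 = 0.6071

Update 2:
  P(E) = 0.7344 × 0.6071 + 0.1271 × 0.3929 = 0.44585424 + 0.04993759 = 0.49579183
  P(H|E) = 0.44585424 / 0.49579183 = 0.8993

Update 3:
  P(E) = 0.7344 × 0.8993 + 0.1271 × 0.1007 = 0.66044592 + 0.01279897 = 0.67324489
  P(H|E) = 0.66044592 / 0.67324489 = 0.9810

Update 4:
  P(E) = 0.7344 × 0.9810 + 0.1271 × 0.0190 = 0.72044640 + 0.00241490 = 0.72286130
  P(H|E) = 0.72044640 / 0.72286130 = 0.9967

Final posterior: 0.9967


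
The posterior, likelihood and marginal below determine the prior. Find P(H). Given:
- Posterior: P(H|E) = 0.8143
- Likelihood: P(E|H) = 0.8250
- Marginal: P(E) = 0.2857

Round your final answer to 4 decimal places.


From Bayes' theorem: P(H|E) = P(E|H) × P(H) / P(E)

Rearranging for P(H):
P(H) = P(H|E) × P(E) / P(E|H)
     = 0.8143 × 0.2857 / 0.8250
     = 0.23264551 / 0.8250
     = 0.2820
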